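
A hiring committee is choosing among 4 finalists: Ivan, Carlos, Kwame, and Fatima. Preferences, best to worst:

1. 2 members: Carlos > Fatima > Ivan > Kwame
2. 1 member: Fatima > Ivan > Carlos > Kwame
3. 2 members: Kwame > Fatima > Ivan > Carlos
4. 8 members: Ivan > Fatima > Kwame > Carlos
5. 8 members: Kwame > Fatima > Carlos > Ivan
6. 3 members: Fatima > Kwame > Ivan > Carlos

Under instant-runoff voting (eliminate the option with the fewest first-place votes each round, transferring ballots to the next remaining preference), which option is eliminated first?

Carlos

Round 1: Ivan 8, Carlos 2, Kwame 10, Fatima 4. Eliminate Carlos.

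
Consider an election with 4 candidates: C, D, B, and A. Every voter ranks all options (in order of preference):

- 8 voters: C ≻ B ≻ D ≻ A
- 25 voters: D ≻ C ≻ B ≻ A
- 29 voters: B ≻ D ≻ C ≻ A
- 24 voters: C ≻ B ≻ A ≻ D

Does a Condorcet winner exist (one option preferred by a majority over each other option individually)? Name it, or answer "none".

none

Checking pairwise contests:
D beats C 54–32.
B beats D 61–25.
C beats B 57–29.
C beats A 86–0.
Every option loses at least one head-to-head, so there is no Condorcet winner.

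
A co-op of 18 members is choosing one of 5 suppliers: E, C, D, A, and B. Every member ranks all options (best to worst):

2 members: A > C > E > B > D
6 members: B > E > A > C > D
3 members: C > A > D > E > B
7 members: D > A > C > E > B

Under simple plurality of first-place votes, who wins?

First-place votes: E 0, C 3, D 7, A 2, B 6.
D has the most first-place votes.

D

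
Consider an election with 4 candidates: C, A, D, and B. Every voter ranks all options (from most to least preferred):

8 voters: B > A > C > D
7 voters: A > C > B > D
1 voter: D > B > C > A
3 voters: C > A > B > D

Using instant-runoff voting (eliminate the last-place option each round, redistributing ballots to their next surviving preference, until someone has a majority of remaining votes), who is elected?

Round 1: C 3, A 7, D 1, B 8. Eliminate D.
Round 2: C 3, A 7, B 9. Eliminate C.
Round 3: A 10, B 9. A has a majority.

A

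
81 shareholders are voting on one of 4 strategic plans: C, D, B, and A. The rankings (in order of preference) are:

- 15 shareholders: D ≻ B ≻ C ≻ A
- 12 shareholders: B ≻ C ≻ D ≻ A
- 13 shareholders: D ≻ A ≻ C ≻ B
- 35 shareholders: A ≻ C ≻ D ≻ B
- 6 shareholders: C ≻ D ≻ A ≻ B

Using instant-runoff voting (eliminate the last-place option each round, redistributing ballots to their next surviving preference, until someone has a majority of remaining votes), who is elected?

Round 1: C 6, D 28, B 12, A 35. Eliminate C.
Round 2: D 34, B 12, A 35. Eliminate B.
Round 3: D 46, A 35. D has a majority.

D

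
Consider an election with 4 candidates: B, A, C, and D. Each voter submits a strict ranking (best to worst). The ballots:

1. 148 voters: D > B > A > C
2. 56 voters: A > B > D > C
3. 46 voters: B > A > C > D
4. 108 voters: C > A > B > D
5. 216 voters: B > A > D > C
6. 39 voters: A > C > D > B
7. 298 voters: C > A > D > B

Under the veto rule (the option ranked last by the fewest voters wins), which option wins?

Last-place votes: B 337, A 0, C 420, D 154.
A is ranked last by the fewest voters, so A wins.

A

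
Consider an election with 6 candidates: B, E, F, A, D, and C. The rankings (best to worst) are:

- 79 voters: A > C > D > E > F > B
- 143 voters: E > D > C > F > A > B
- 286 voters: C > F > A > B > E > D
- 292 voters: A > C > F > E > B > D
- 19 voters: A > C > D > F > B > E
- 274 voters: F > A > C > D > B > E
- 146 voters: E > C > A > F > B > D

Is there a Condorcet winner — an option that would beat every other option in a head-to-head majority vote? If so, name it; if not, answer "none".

none

Checking pairwise contests:
E beats B 660–579.
F beats E 871–368.
C beats F 965–274.
F beats A 703–536.
B beats D 724–515.
A beats C 664–575.
Every option loses at least one head-to-head, so there is no Condorcet winner.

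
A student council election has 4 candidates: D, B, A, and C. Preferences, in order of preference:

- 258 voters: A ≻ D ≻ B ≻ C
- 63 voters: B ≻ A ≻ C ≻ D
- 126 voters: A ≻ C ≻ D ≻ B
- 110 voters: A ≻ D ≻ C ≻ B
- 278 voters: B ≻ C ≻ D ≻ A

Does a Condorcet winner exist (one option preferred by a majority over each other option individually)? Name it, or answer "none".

A

A vs D: 557–278 for A.
A vs B: 494–341 for A.
A vs C: 557–278 for A.
A beats every other option head-to-head.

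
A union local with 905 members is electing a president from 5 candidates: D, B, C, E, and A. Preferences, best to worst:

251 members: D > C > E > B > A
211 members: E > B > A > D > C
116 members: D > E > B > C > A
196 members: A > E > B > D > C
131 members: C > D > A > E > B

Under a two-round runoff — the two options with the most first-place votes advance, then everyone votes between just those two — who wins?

D

Round 1 first-place votes: D 367, B 0, C 131, E 211, A 196.
D and E advance.
Runoff: D is preferred to E by 498 voters; E by 407.
D wins the runoff.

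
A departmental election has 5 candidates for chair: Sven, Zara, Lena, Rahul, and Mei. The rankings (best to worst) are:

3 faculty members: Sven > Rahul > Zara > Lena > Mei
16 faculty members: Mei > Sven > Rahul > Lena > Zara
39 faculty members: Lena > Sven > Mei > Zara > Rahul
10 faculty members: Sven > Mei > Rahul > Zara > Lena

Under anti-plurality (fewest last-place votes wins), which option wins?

Last-place votes: Sven 0, Zara 16, Lena 10, Rahul 39, Mei 3.
Sven is ranked last by the fewest voters, so Sven wins.

Sven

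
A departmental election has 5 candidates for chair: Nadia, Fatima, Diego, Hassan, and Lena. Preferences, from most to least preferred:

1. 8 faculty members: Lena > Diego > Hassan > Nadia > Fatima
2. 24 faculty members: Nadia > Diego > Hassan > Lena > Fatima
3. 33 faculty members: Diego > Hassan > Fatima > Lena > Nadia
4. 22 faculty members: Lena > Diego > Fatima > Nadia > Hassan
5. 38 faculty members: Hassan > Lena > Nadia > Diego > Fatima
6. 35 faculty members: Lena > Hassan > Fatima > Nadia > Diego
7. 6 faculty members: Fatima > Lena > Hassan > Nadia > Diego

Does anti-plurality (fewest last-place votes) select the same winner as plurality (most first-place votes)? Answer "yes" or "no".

Anti-plurality — last-place votes: Nadia 33, Fatima 70, Diego 41, Hassan 22, Lena 0. Winner: Lena.
Plurality — first-place votes: Nadia 24, Fatima 6, Diego 33, Hassan 38, Lena 65. Winner: Lena.
The two methods agree.

yes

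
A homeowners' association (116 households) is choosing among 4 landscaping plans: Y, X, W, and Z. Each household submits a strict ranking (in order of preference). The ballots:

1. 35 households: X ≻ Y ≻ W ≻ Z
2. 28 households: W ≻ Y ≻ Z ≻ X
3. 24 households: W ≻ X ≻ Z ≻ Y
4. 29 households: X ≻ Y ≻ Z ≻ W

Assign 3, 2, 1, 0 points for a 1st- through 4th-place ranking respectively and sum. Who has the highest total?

X

Y: 35·2 + 28·2 + 24·0 + 29·2 = 184
X: 35·3 + 28·0 + 24·2 + 29·3 = 240
W: 35·1 + 28·3 + 24·3 + 29·0 = 191
Z: 35·0 + 28·1 + 24·1 + 29·1 = 81
X has the highest Borda score (240).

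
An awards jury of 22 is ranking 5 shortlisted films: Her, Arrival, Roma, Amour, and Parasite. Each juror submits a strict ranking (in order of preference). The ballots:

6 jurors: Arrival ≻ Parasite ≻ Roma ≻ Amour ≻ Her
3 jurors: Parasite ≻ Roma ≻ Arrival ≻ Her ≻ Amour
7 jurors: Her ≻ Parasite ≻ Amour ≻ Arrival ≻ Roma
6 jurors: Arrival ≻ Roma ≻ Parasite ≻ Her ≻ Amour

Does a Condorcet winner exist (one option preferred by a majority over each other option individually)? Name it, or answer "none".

Arrival vs Her: 15–7 for Arrival.
Arrival vs Roma: 19–3 for Arrival.
Arrival vs Amour: 15–7 for Arrival.
Arrival vs Parasite: 12–10 for Arrival.
Arrival beats every other option head-to-head.

Arrival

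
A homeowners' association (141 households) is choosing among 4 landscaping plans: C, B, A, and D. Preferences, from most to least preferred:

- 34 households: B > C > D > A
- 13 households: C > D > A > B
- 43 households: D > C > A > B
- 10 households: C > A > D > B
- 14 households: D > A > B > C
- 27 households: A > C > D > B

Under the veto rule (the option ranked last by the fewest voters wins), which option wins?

D

Last-place votes: C 14, B 93, A 34, D 0.
D is ranked last by the fewest voters, so D wins.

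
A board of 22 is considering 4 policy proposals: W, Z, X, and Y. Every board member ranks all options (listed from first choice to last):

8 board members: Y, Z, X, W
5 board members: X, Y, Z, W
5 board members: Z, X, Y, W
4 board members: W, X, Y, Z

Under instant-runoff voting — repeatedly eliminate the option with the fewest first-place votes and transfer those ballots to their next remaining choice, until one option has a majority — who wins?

Round 1: W 4, Z 5, X 5, Y 8. Eliminate W.
Round 2: Z 5, X 9, Y 8. Eliminate Z.
Round 3: X 14, Y 8. X has a majority.

X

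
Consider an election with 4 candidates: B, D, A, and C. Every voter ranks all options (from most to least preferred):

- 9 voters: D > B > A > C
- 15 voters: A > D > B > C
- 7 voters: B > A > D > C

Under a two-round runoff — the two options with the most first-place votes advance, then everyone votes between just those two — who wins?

A

Round 1 first-place votes: B 7, D 9, A 15, C 0.
A and D advance.
Runoff: A is preferred to D by 22 voters; D by 9.
A wins the runoff.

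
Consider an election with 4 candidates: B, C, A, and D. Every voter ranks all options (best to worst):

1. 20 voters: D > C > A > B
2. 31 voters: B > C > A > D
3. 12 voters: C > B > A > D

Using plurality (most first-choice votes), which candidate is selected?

First-place votes: B 31, C 12, A 0, D 20.
B has the most first-place votes.

B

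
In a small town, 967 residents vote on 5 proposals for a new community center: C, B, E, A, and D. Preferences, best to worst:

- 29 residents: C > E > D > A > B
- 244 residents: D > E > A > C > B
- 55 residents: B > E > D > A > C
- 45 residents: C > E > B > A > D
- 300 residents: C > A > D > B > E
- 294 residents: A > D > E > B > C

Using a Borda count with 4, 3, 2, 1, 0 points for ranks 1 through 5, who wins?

C: 29·4 + 244·1 + 55·0 + 45·4 + 300·4 + 294·0 = 1740
B: 29·0 + 244·0 + 55·4 + 45·2 + 300·1 + 294·1 = 904
E: 29·3 + 244·3 + 55·3 + 45·3 + 300·0 + 294·2 = 1707
A: 29·1 + 244·2 + 55·1 + 45·1 + 300·3 + 294·4 = 2693
D: 29·2 + 244·4 + 55·2 + 45·0 + 300·2 + 294·3 = 2626
A has the highest Borda score (2693).

A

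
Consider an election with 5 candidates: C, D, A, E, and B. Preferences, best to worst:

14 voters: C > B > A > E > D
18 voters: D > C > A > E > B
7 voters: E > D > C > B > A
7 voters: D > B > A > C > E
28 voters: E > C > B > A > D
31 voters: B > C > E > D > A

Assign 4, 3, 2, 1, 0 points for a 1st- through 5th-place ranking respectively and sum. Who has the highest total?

C: 14·4 + 18·3 + 7·2 + 7·1 + 28·3 + 31·3 = 308
D: 14·0 + 18·4 + 7·3 + 7·4 + 28·0 + 31·1 = 152
A: 14·2 + 18·2 + 7·0 + 7·2 + 28·1 + 31·0 = 106
E: 14·1 + 18·1 + 7·4 + 7·0 + 28·4 + 31·2 = 234
B: 14·3 + 18·0 + 7·1 + 7·3 + 28·2 + 31·4 = 250
C has the highest Borda score (308).

C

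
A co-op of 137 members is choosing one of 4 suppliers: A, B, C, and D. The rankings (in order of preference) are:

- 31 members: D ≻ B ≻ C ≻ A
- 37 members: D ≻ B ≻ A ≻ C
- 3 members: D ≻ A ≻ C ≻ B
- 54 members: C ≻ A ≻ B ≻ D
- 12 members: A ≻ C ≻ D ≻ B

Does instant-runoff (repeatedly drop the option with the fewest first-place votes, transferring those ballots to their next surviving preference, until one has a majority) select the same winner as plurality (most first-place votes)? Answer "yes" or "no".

yes

Instant-runoff — R1 A 12, B 0, C 54, D 71 (D winner). Winner: D.
Plurality — first-place votes: A 12, B 0, C 54, D 71. Winner: D.
The two methods agree.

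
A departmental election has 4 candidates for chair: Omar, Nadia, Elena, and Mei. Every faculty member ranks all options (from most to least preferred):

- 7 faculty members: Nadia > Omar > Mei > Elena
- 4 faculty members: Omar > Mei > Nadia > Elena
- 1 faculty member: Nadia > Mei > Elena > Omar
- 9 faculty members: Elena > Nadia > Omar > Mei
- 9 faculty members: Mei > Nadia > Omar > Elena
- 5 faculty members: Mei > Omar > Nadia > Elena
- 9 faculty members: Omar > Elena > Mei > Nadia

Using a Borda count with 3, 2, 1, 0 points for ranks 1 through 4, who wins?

Omar: 7·2 + 4·3 + 1·0 + 9·1 + 9·1 + 5·2 + 9·3 = 81
Nadia: 7·3 + 4·1 + 1·3 + 9·2 + 9·2 + 5·1 + 9·0 = 69
Elena: 7·0 + 4·0 + 1·1 + 9·3 + 9·0 + 5·0 + 9·2 = 46
Mei: 7·1 + 4·2 + 1·2 + 9·0 + 9·3 + 5·3 + 9·1 = 68
Omar has the highest Borda score (81).

Omar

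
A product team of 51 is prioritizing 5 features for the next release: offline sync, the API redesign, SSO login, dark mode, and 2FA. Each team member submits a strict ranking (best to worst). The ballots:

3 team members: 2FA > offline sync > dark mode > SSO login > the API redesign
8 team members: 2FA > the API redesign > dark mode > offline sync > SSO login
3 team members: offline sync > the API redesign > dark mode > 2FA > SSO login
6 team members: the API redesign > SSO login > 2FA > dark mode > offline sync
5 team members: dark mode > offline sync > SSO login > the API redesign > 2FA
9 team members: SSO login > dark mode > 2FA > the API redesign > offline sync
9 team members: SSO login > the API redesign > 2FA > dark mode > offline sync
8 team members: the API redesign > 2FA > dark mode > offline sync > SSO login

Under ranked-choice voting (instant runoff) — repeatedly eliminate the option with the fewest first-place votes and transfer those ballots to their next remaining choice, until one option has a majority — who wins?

Round 1: offline sync 3, the API redesign 14, SSO login 18, dark mode 5, 2FA 11. Eliminate offline sync.
Round 2: the API redesign 17, SSO login 18, dark mode 5, 2FA 11. Eliminate dark mode.
Round 3: the API redesign 17, SSO login 23, 2FA 11. Eliminate 2FA.
Round 4: the API redesign 25, SSO login 26. SSO login has a majority.

SSO login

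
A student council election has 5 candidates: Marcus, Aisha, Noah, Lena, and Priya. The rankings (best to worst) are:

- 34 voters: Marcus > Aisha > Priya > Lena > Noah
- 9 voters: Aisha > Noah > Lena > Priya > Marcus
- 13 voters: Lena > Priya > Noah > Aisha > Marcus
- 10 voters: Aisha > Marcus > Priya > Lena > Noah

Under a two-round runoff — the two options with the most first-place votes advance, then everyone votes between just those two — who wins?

Marcus

Round 1 first-place votes: Marcus 34, Aisha 19, Noah 0, Lena 13, Priya 0.
Marcus and Aisha advance.
Runoff: Marcus is preferred to Aisha by 34 voters; Aisha by 32.
Marcus wins the runoff.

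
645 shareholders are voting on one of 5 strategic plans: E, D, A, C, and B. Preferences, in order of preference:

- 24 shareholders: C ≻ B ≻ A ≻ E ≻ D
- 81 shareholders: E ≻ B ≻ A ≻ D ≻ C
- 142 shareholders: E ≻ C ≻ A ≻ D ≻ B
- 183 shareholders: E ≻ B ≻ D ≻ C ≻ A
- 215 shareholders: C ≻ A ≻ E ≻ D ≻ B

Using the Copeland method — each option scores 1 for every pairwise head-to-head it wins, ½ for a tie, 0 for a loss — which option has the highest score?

E: beats D, A, C, and B → score 4.
D: beats B; loses to E, A, and C → score 1.
A: beats D and B; loses to E and C → score 2.
C: beats D, A, and B; loses to E → score 3.
B: loses to E, D, A, and C → score 0.
E has the best pairwise record.

E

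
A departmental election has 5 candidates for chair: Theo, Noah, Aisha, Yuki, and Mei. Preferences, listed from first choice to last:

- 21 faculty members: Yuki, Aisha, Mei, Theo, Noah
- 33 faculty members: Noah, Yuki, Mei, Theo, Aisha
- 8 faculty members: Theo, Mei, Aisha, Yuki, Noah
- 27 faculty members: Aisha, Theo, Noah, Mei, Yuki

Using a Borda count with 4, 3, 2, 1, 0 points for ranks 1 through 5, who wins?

Theo: 21·1 + 33·1 + 8·4 + 27·3 = 167
Noah: 21·0 + 33·4 + 8·0 + 27·2 = 186
Aisha: 21·3 + 33·0 + 8·2 + 27·4 = 187
Yuki: 21·4 + 33·3 + 8·1 + 27·0 = 191
Mei: 21·2 + 33·2 + 8·3 + 27·1 = 159
Yuki has the highest Borda score (191).

Yuki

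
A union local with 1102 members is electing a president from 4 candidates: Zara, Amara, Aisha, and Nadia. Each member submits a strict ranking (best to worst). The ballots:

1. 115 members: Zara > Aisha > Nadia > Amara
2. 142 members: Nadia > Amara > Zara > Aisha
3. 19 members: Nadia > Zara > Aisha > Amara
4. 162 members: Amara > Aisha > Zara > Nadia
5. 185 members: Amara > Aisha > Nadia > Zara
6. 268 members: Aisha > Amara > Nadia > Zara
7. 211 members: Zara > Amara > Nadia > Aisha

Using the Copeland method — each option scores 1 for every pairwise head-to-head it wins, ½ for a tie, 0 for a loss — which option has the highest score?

Zara: loses to Amara, Aisha, and Nadia → score 0.
Amara: beats Zara, Aisha, and Nadia → score 3.
Aisha: beats Zara and Nadia; loses to Amara → score 2.
Nadia: beats Zara; loses to Amara and Aisha → score 1.
Amara has the best pairwise record.

Amara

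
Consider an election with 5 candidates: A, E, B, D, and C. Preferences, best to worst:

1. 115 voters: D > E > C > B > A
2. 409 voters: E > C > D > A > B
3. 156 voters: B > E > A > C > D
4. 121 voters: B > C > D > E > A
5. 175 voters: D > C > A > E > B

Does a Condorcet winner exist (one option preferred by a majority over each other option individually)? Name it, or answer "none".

E

E vs A: 801–175 for E.
E vs B: 699–277 for E.
E vs D: 565–411 for E.
E vs C: 680–296 for E.
E beats every other option head-to-head.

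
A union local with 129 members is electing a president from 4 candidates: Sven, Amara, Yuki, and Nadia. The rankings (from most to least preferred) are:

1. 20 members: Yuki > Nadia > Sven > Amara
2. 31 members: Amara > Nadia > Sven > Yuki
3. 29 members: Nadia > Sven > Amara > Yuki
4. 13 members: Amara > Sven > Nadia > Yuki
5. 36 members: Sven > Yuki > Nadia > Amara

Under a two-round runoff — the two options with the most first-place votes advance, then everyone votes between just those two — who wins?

Sven

Round 1 first-place votes: Sven 36, Amara 44, Yuki 20, Nadia 29.
Amara and Sven advance.
Runoff: Amara is preferred to Sven by 44 voters; Sven by 85.
Sven wins the runoff.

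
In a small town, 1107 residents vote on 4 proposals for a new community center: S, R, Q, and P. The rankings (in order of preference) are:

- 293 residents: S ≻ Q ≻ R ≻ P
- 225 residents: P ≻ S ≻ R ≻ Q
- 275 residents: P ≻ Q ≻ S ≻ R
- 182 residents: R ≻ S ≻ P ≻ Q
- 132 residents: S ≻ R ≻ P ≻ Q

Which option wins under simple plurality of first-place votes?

P

First-place votes: S 425, R 182, Q 0, P 500.
P has the most first-place votes.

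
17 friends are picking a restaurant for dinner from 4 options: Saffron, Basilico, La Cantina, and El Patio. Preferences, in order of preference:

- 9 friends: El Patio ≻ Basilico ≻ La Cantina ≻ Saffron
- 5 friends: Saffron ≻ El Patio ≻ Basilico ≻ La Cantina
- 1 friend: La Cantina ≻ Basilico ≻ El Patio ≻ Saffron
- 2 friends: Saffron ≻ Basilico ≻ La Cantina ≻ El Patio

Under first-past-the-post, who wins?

First-place votes: Saffron 7, Basilico 0, La Cantina 1, El Patio 9.
El Patio has the most first-place votes.

El Patio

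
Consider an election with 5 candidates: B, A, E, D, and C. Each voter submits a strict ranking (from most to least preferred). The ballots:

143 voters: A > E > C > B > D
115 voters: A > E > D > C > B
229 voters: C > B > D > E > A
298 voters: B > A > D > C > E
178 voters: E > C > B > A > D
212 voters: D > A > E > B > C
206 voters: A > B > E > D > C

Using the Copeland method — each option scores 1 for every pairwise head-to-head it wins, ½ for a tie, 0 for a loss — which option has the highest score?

B

B: beats A, E, D, and C → score 4.
A: beats E, D, and C; loses to B → score 3.
E: beats C; loses to B, A, and D → score 1.
D: beats E and C; loses to B and A → score 2.
C: loses to B, A, E, and D → score 0.
B has the best pairwise record.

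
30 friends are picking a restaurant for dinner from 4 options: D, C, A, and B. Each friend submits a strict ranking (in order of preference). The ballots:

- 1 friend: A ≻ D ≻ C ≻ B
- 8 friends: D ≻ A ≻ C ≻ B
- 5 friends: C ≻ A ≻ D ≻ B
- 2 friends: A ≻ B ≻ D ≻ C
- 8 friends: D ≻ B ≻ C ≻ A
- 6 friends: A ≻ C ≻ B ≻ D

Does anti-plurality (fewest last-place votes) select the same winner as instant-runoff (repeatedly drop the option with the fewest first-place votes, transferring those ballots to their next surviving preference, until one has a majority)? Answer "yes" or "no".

no

Anti-plurality — last-place votes: D 6, C 2, A 8, B 14. Winner: C.
Instant-runoff — R1 D 16, C 5, A 9, B 0 (D winner). Winner: D.
The two methods disagree.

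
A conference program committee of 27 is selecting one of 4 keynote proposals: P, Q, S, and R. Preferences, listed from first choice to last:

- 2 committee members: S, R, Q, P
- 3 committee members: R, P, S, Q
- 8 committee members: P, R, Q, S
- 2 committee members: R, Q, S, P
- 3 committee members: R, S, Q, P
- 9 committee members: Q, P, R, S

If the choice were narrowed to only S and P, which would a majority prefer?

P

Voters preferring S to P: 7; preferring P to S: 20.
P wins the head-to-head.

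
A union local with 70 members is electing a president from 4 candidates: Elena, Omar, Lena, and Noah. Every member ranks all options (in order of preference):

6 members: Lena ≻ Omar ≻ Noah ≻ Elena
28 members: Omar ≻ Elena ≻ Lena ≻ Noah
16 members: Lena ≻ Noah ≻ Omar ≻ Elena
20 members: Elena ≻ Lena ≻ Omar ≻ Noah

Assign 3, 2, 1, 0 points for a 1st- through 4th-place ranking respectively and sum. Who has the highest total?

Lena

Elena: 6·0 + 28·2 + 16·0 + 20·3 = 116
Omar: 6·2 + 28·3 + 16·1 + 20·1 = 132
Lena: 6·3 + 28·1 + 16·3 + 20·2 = 134
Noah: 6·1 + 28·0 + 16·2 + 20·0 = 38
Lena has the highest Borda score (134).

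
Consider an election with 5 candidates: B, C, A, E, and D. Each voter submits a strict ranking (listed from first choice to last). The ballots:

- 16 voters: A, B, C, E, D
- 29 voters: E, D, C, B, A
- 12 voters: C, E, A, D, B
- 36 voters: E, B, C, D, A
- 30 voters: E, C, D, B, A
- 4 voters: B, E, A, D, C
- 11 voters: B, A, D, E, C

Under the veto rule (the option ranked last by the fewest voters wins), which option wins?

Last-place votes: B 12, C 15, A 95, E 0, D 16.
E is ranked last by the fewest voters, so E wins.

E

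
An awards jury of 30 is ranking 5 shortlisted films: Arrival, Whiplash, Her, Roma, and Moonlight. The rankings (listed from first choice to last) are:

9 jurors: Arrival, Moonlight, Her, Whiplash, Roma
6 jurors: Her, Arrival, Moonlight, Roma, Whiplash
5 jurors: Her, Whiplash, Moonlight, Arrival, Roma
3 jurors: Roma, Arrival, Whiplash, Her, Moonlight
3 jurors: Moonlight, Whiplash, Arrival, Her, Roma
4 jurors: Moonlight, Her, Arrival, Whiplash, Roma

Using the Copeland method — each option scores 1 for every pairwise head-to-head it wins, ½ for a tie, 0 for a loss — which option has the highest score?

Arrival: beats Whiplash, Roma, and Moonlight; ties Her → score 3.5.
Whiplash: beats Roma; loses to Arrival, Her, and Moonlight → score 1.
Her: beats Whiplash and Roma; ties Arrival; loses to Moonlight → score 2.5.
Roma: loses to Arrival, Whiplash, Her, and Moonlight → score 0.
Moonlight: beats Whiplash, Her, and Roma; loses to Arrival → score 3.
Arrival has the best pairwise record.

Arrival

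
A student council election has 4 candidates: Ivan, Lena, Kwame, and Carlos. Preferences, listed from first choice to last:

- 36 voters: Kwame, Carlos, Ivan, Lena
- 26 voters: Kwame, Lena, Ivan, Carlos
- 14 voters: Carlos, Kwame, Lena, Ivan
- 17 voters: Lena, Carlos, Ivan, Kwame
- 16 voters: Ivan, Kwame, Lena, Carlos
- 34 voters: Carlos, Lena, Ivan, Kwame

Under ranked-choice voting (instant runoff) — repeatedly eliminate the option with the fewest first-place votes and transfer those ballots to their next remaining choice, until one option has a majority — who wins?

Round 1: Ivan 16, Lena 17, Kwame 62, Carlos 48. Eliminate Ivan.
Round 2: Lena 17, Kwame 78, Carlos 48. Kwame has a majority.

Kwame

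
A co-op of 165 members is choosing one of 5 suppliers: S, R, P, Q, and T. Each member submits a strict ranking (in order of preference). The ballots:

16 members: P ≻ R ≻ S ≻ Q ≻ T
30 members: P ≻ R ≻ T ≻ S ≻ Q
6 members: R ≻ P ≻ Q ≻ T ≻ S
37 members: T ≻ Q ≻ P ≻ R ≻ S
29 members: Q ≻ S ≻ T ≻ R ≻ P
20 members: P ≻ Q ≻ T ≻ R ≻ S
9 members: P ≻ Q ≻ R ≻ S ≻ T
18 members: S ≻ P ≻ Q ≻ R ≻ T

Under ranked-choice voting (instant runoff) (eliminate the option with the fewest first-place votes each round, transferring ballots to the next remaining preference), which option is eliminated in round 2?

S

Round 1: S 18, R 6, P 75, Q 29, T 37. Eliminate R.
Round 2: S 18, P 81, Q 29, T 37. Eliminate S.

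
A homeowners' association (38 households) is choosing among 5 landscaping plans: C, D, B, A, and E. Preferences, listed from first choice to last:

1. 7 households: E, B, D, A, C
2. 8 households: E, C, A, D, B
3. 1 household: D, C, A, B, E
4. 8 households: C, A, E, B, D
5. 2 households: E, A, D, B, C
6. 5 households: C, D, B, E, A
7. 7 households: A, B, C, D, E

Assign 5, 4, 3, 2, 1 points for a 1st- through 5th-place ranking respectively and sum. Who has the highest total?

C

C: 7·1 + 8·4 + 1·4 + 8·5 + 2·1 + 5·5 + 7·3 = 131
D: 7·3 + 8·2 + 1·5 + 8·1 + 2·3 + 5·4 + 7·2 = 90
B: 7·4 + 8·1 + 1·2 + 8·2 + 2·2 + 5·3 + 7·4 = 101
A: 7·2 + 8·3 + 1·3 + 8·4 + 2·4 + 5·1 + 7·5 = 121
E: 7·5 + 8·5 + 1·1 + 8·3 + 2·5 + 5·2 + 7·1 = 127
C has the highest Borda score (131).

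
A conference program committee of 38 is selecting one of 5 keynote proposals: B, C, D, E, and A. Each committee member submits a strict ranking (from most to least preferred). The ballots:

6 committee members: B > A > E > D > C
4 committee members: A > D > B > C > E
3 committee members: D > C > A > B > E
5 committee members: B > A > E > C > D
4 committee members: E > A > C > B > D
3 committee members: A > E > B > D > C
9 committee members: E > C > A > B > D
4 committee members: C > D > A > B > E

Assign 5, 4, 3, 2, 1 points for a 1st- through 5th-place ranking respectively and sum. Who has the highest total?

A

B: 6·5 + 4·3 + 3·2 + 5·5 + 4·2 + 3·3 + 9·2 + 4·2 = 116
C: 6·1 + 4·2 + 3·4 + 5·2 + 4·3 + 3·1 + 9·4 + 4·5 = 107
D: 6·2 + 4·4 + 3·5 + 5·1 + 4·1 + 3·2 + 9·1 + 4·4 = 83
E: 6·3 + 4·1 + 3·1 + 5·3 + 4·5 + 3·4 + 9·5 + 4·1 = 121
A: 6·4 + 4·5 + 3·3 + 5·4 + 4·4 + 3·5 + 9·3 + 4·3 = 143
A has the highest Borda score (143).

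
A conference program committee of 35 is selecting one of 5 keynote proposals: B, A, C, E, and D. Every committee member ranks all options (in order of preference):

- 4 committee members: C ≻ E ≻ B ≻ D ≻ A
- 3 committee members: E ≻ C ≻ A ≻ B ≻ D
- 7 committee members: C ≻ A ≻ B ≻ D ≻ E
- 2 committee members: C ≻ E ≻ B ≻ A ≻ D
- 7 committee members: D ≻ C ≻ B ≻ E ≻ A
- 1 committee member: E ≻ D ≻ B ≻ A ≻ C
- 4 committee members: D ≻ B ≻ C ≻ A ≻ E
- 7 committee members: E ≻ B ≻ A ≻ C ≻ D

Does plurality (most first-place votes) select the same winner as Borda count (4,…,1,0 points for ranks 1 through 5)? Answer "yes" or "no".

yes

Plurality — first-place votes: B 0, A 0, C 13, E 11, D 11. Winner: C.
Borda — scores: B 78, A 48, C 97, E 69, D 58. Winner: C.
The two methods agree.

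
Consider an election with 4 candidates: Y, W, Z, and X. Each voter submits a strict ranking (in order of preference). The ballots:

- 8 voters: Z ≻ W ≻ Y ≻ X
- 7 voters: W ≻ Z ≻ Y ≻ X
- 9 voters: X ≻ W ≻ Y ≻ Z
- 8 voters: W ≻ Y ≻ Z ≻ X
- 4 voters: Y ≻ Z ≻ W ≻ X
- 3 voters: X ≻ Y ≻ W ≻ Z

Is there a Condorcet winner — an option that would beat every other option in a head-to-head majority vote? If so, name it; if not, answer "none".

W

W vs Y: 32–7 for W.
W vs Z: 27–12 for W.
W vs X: 27–12 for W.
W beats every other option head-to-head.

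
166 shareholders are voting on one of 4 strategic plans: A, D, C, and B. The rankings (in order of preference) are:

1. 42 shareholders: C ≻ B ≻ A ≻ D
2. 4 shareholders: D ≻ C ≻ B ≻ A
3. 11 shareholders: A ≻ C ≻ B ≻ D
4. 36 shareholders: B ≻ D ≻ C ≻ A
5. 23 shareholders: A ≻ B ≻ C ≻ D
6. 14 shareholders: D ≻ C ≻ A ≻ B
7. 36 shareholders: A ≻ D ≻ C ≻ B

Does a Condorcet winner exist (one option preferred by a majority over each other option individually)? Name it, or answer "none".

Checking pairwise contests:
C beats A 96–70.
A beats D 112–54.
D beats C 90–76.
A beats B 84–82.
Every option loses at least one head-to-head, so there is no Condorcet winner.

none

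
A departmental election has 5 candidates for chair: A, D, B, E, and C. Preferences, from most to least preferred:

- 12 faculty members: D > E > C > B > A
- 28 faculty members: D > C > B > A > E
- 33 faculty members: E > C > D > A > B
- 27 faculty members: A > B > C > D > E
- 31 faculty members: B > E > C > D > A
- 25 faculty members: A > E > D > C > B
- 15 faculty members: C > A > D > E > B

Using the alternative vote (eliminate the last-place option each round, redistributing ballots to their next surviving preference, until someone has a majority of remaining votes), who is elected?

A

Round 1: A 52, D 40, B 31, E 33, C 15. Eliminate C.
Round 2: A 67, D 40, B 31, E 33. Eliminate B.
Round 3: A 67, D 40, E 64. Eliminate D.
Round 4: A 95, E 76. A has a majority.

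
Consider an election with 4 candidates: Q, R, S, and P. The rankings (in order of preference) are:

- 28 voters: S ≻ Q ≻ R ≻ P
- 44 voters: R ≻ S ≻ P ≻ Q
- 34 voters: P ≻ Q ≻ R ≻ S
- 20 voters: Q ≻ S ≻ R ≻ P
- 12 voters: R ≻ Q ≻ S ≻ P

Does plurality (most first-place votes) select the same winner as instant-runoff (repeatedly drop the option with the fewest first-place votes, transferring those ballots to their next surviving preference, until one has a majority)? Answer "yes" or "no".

Plurality — first-place votes: Q 20, R 56, S 28, P 34. Winner: R.
Instant-runoff — R1 Q 20, R 56, S 28, P 34 (Q out); R2 R 56, S 48, P 34 (P out); R3 R 90, S 48 (R winner). Winner: R.
The two methods agree.

yes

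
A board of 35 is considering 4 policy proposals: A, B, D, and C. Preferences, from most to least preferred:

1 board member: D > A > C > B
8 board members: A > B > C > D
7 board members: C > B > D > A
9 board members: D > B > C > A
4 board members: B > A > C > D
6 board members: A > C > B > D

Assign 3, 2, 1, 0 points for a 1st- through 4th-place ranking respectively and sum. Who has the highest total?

A: 1·2 + 8·3 + 7·0 + 9·0 + 4·2 + 6·3 = 52
B: 1·0 + 8·2 + 7·2 + 9·2 + 4·3 + 6·1 = 66
D: 1·3 + 8·0 + 7·1 + 9·3 + 4·0 + 6·0 = 37
C: 1·1 + 8·1 + 7·3 + 9·1 + 4·1 + 6·2 = 55
B has the highest Borda score (66).

B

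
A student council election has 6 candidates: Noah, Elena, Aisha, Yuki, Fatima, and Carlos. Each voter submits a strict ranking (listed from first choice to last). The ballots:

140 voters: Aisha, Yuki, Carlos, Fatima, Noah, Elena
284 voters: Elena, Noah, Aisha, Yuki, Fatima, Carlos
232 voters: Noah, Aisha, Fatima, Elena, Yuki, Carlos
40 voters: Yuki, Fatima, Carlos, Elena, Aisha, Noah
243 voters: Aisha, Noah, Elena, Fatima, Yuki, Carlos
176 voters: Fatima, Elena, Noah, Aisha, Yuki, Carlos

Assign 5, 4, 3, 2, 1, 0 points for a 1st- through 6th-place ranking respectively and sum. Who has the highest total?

Noah: 140·1 + 284·4 + 232·5 + 40·0 + 243·4 + 176·3 = 3936
Elena: 140·0 + 284·5 + 232·2 + 40·2 + 243·3 + 176·4 = 3397
Aisha: 140·5 + 284·3 + 232·4 + 40·1 + 243·5 + 176·2 = 4087
Yuki: 140·4 + 284·2 + 232·1 + 40·5 + 243·1 + 176·1 = 1979
Fatima: 140·2 + 284·1 + 232·3 + 40·4 + 243·2 + 176·5 = 2786
Carlos: 140·3 + 284·0 + 232·0 + 40·3 + 243·0 + 176·0 = 540
Aisha has the highest Borda score (4087).

Aisha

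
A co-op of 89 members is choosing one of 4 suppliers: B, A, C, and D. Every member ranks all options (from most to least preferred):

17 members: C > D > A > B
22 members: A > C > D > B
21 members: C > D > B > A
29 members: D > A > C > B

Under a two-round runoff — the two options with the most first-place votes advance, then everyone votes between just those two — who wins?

Round 1 first-place votes: B 0, A 22, C 38, D 29.
C and D advance.
Runoff: C is preferred to D by 60 voters; D by 29.
C wins the runoff.

C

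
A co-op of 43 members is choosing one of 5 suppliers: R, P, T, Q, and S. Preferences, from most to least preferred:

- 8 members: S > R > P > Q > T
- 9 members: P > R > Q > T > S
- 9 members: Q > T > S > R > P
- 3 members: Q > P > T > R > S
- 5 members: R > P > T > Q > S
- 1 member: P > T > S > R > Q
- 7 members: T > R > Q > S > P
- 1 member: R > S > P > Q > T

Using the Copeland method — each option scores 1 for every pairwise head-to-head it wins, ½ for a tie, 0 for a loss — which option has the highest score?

R: beats P, T, Q, and S → score 4.
P: beats T and Q; loses to R and S → score 2.
T: beats S; loses to R, P, and Q → score 1.
Q: beats T and S; loses to R and P → score 2.
S: beats P; loses to R, T, and Q → score 1.
R has the best pairwise record.

R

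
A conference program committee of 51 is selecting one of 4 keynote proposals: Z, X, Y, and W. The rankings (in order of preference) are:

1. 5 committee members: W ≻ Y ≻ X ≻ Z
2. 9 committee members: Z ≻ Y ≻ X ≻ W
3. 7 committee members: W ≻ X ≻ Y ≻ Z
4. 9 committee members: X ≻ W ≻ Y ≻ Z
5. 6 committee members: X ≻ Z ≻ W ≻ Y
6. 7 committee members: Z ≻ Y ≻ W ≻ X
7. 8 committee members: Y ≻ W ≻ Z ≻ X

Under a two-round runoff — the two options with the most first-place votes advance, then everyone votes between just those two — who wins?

X

Round 1 first-place votes: Z 16, X 15, Y 8, W 12.
Z and X advance.
Runoff: Z is preferred to X by 24 voters; X by 27.
X wins the runoff.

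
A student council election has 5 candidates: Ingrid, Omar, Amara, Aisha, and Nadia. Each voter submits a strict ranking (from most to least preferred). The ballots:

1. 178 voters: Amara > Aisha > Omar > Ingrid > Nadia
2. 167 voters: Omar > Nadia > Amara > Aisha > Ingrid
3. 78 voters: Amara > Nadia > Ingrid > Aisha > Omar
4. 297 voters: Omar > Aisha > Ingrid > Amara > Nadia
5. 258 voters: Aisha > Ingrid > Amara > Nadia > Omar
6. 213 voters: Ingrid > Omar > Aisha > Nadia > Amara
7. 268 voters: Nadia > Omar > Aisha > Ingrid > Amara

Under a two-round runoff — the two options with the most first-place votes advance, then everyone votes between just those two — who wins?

Omar

Round 1 first-place votes: Ingrid 213, Omar 464, Amara 256, Aisha 258, Nadia 268.
Omar and Nadia advance.
Runoff: Omar is preferred to Nadia by 855 voters; Nadia by 604.
Omar wins the runoff.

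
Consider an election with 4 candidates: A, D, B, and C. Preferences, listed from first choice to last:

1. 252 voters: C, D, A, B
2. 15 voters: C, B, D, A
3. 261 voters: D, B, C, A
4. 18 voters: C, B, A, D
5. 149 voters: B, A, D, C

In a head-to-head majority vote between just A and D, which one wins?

D

Voters preferring A to D: 167; preferring D to A: 528.
D wins the head-to-head.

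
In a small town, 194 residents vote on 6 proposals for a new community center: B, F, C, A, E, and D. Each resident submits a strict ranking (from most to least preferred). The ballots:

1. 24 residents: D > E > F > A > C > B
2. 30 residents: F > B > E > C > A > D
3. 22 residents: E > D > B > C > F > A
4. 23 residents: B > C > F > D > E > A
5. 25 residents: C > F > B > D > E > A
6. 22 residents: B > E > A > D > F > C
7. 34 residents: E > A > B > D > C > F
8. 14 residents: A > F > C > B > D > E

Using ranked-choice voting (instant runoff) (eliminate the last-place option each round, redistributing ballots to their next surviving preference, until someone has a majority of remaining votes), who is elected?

E

Round 1: B 45, F 30, C 25, A 14, E 56, D 24. Eliminate A.
Round 2: B 45, F 44, C 25, E 56, D 24. Eliminate D.
Round 3: B 45, F 44, C 25, E 80. Eliminate C.
Round 4: B 45, F 69, E 80. Eliminate B.
Round 5: F 92, E 102. E has a majority.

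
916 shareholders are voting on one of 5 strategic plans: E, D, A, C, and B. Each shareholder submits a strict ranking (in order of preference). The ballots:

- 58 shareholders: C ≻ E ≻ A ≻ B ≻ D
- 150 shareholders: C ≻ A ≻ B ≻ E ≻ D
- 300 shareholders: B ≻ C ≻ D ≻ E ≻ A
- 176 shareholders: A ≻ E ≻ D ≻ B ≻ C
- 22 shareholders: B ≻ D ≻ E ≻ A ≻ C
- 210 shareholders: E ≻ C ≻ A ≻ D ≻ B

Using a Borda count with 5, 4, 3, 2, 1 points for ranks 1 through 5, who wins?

C

E: 58·4 + 150·2 + 300·2 + 176·4 + 22·3 + 210·5 = 2952
D: 58·1 + 150·1 + 300·3 + 176·3 + 22·4 + 210·2 = 2144
A: 58·3 + 150·4 + 300·1 + 176·5 + 22·2 + 210·3 = 2628
C: 58·5 + 150·5 + 300·4 + 176·1 + 22·1 + 210·4 = 3278
B: 58·2 + 150·3 + 300·5 + 176·2 + 22·5 + 210·1 = 2738
C has the highest Borda score (3278).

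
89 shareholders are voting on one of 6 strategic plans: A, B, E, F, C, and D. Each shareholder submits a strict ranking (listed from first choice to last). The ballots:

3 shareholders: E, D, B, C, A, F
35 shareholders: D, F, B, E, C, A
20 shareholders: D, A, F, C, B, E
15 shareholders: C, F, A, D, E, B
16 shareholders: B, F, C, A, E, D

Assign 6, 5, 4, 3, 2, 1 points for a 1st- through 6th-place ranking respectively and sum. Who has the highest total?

F

A: 3·2 + 35·1 + 20·5 + 15·4 + 16·3 = 249
B: 3·4 + 35·4 + 20·2 + 15·1 + 16·6 = 303
E: 3·6 + 35·3 + 20·1 + 15·2 + 16·2 = 205
F: 3·1 + 35·5 + 20·4 + 15·5 + 16·5 = 413
C: 3·3 + 35·2 + 20·3 + 15·6 + 16·4 = 293
D: 3·5 + 35·6 + 20·6 + 15·3 + 16·1 = 406
F has the highest Borda score (413).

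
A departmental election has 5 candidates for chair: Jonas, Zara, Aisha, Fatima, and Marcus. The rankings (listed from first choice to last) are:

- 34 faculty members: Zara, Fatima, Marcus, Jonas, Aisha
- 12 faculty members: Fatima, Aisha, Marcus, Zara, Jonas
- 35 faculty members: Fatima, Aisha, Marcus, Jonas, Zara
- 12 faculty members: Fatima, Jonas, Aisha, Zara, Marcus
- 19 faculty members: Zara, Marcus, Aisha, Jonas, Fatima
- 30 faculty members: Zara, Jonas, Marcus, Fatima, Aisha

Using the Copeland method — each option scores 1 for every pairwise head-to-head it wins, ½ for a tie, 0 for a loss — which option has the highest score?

Jonas: beats Aisha; loses to Zara, Fatima, and Marcus → score 1.
Zara: beats Jonas, Aisha, Fatima, and Marcus → score 4.
Aisha: loses to Jonas, Zara, Fatima, and Marcus → score 0.
Fatima: beats Jonas, Aisha, and Marcus; loses to Zara → score 3.
Marcus: beats Jonas and Aisha; loses to Zara and Fatima → score 2.
Zara has the best pairwise record.

Zara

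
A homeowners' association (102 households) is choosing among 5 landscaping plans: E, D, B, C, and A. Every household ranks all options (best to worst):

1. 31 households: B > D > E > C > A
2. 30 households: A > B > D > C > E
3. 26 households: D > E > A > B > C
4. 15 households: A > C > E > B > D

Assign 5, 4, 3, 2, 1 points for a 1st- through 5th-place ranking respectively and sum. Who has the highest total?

E: 31·3 + 30·1 + 26·4 + 15·3 = 272
D: 31·4 + 30·3 + 26·5 + 15·1 = 359
B: 31·5 + 30·4 + 26·2 + 15·2 = 357
C: 31·2 + 30·2 + 26·1 + 15·4 = 208
A: 31·1 + 30·5 + 26·3 + 15·5 = 334
D has the highest Borda score (359).

D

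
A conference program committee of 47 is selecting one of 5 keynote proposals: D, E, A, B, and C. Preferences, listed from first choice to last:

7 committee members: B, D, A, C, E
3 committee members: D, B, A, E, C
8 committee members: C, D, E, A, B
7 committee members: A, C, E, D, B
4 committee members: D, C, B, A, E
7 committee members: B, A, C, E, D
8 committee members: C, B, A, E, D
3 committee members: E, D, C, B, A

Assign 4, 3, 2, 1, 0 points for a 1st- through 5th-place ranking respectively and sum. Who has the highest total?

D: 7·3 + 3·4 + 8·3 + 7·1 + 4·4 + 7·0 + 8·0 + 3·3 = 89
E: 7·0 + 3·1 + 8·2 + 7·2 + 4·0 + 7·1 + 8·1 + 3·4 = 60
A: 7·2 + 3·2 + 8·1 + 7·4 + 4·1 + 7·3 + 8·2 + 3·0 = 97
B: 7·4 + 3·3 + 8·0 + 7·0 + 4·2 + 7·4 + 8·3 + 3·1 = 100
C: 7·1 + 3·0 + 8·4 + 7·3 + 4·3 + 7·2 + 8·4 + 3·2 = 124
C has the highest Borda score (124).

C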